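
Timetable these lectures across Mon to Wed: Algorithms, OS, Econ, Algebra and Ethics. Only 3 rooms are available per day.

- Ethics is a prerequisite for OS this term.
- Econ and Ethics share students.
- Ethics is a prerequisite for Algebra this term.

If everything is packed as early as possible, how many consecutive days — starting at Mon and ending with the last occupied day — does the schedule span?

2 days

The precedence chain requires at least 2 distinct days.
With at most 3 per day and 5 lectures, at least 2 days are needed.
2 works (last occupied day: Tue): for example Algorithms in Mon; OS in Tue; Ethics in Mon; Econ in Tue; Algebra in Tue.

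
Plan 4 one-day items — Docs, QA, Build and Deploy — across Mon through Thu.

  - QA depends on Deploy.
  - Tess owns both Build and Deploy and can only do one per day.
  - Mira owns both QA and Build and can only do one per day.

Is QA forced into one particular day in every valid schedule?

QA can be Tue (e.g. Deploy in Mon, QA in Tue, Docs in Mon, Build in Wed) or Wed (e.g. Deploy in Mon; Build in Tue; QA in Wed; Docs in Mon).

No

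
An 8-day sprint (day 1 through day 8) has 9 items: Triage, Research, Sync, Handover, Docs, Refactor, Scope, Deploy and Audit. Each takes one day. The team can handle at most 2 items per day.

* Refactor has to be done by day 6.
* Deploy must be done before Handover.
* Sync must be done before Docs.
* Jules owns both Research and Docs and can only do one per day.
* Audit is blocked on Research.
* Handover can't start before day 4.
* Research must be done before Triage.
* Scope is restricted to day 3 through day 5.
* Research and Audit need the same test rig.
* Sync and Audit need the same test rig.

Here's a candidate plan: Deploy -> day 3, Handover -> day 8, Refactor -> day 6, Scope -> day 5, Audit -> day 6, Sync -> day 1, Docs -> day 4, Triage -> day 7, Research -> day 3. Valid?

Sync must be done before Docs — holds.
Jules owns both Research and Docs and can only do one per day — holds.
Sync and Audit need the same test rig — holds.
Research and Audit need the same test rig — holds.
The team can handle at most 2 items per day — holds.
Handover can't start before day 4 — holds.
Audit is blocked on Research — holds.
Refactor has to be done by day 6 — holds.
Deploy must be done before Handover — holds.
Scope is restricted to day 3 through day 5 — holds.
Research must be done before Triage — holds.

Yes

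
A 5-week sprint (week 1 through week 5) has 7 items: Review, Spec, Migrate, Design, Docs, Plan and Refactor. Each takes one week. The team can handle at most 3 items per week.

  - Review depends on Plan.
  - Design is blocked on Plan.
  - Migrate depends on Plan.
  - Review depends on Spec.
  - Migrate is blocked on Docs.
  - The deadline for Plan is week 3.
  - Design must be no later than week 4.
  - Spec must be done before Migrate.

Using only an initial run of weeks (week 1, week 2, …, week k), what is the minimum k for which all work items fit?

The precedence chain requires at least 2 distinct weeks.
With at most 3 per week and 7 work items, at least 3 weeks are needed.
3 works (last occupied week: week 3): for example Spec=week 1; Plan=week 1; Refactor=week 3; Migrate=week 2; Docs=week 1; Review=week 2; Design=week 2.

3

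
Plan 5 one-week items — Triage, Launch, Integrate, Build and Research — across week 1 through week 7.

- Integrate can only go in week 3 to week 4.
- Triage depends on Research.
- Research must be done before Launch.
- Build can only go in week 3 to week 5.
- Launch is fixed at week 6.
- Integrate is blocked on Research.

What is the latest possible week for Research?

week 3

Downstream work caps Research at week 3.
Research at week 3 is achievable: Triage=week 4; Launch=week 6; Build=week 3; Integrate=week 4; Research=week 3.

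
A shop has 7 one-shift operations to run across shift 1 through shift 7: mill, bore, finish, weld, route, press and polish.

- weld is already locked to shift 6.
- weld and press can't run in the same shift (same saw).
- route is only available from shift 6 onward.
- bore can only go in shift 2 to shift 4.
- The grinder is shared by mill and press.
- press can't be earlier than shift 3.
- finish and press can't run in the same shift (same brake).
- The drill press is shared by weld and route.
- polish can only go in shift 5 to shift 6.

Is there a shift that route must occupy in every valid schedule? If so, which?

route's window is shift 6–shift 7.
weld is fixed at shift 6, and route can't share a shift with weld.
So route must be shift 7.

shift 7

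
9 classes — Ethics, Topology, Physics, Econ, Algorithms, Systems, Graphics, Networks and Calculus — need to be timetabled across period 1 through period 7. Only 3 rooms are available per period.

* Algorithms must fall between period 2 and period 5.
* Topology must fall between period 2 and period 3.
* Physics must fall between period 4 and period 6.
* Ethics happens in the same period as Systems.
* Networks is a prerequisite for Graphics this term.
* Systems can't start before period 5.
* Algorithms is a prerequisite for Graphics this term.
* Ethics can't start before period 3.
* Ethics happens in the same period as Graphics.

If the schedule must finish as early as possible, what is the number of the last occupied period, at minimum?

period 5

The precedence chain requires at least 2 distinct periods.
With at most 3 per period and 9 classes, at least 3 periods are needed.
Systems can't be placed before period 5, so the schedule must run through at least period 5.
5 works (last occupied period: period 5): for example Graphics in period 5; Systems in period 5; Algorithms in period 2; Networks in period 1; Econ in period 1; Ethics in period 5; Topology in period 2; Calculus in period 1; Physics in period 4.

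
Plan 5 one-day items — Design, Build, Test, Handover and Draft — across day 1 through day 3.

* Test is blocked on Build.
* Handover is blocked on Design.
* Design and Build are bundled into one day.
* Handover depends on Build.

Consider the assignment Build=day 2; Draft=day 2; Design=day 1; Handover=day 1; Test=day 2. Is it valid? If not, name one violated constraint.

No — it violates: Handover depends on Build

Test is blocked on Build — violated.
Design and Build are bundled into one day — violated.
Handover depends on Build — violated.
Handover is blocked on Design — violated.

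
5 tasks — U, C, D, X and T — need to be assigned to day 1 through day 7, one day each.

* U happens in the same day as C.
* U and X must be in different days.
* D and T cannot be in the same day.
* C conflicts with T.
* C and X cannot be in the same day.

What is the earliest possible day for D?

day 1

D at day 1 is achievable: T -> day 2; C -> day 1; U -> day 1; D -> day 1; X -> day 2.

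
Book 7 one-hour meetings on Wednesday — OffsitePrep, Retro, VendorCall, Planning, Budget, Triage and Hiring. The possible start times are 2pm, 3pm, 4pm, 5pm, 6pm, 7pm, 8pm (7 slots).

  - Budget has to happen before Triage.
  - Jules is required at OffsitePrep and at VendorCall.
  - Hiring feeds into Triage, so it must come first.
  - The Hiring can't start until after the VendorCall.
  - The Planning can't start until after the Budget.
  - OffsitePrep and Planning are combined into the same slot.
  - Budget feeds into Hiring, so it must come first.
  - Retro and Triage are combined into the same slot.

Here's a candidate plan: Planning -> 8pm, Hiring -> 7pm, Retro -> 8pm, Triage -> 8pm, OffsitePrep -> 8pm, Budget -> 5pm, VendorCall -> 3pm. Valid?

The Planning can't start until after the Budget — holds.
Retro and Triage are combined into the same slot — holds.
OffsitePrep and Planning are combined into the same slot — holds.
The Hiring can't start until after the VendorCall — holds.
Jules is required at OffsitePrep and at VendorCall — holds.
Budget feeds into Hiring, so it must come first — holds.
Budget has to happen before Triage — holds.
Hiring feeds into Triage, so it must come first — holds.

Yes, all constraints hold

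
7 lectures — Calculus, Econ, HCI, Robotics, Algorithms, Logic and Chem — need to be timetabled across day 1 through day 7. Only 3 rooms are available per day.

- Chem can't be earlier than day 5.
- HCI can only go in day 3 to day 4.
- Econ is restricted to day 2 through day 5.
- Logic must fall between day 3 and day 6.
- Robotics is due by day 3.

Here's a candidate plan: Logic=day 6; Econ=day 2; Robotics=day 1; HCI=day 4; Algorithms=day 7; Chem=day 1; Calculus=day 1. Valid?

Chem can't be earlier than day 5 — violated.
HCI can only go in day 3 to day 4 — holds.
Only 3 rooms are available per day — holds.
Robotics is due by day 3 — holds.
Logic must fall between day 3 and day 6 — holds.
Econ is restricted to day 2 through day 5 — holds.

Invalid. Chem can't be earlier than day 5.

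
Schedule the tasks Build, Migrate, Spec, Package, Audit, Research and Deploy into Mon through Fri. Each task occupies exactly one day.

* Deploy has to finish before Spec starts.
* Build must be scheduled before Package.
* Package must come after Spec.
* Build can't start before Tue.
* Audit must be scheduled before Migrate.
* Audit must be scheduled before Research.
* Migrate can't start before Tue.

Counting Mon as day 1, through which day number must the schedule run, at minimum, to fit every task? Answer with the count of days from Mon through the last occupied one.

3

The precedence chain requires at least 3 distinct days.
3 works (last occupied day: Wed): for example Build in Tue; Package in Wed; Spec in Tue; Audit in Mon; Deploy in Mon; Migrate in Tue; Research in Tue.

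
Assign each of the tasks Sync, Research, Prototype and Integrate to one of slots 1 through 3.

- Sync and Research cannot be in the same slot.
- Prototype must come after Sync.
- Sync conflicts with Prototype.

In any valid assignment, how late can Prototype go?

3

Precedence pushes Prototype to at least 2.
Prototype at 3 is achievable: Sync in 1; Research in 2; Integrate in 1; Prototype in 3.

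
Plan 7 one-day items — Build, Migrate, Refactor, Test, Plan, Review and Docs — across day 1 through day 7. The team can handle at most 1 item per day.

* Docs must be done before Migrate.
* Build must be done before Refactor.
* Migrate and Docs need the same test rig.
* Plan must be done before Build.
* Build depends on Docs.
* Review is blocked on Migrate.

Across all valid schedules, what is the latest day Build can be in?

day 6

Precedence pushes Build to at least day 2; downstream work caps Build at day 6.
Build at day 6 is achievable: Plan -> day 3, Review -> day 4, Build -> day 6, Test -> day 5, Refactor -> day 7, Docs -> day 1, Migrate -> day 2.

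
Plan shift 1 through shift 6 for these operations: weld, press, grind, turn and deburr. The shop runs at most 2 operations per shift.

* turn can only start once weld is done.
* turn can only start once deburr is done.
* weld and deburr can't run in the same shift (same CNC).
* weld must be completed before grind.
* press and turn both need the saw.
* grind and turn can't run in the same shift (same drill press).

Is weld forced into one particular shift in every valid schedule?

No

weld can be shift 1 (e.g. grind in shift 2; turn in shift 3; press in shift 1; weld in shift 1; deburr in shift 2) or shift 2 (e.g. deburr -> shift 1; weld -> shift 2; press -> shift 1; grind -> shift 4; turn -> shift 3).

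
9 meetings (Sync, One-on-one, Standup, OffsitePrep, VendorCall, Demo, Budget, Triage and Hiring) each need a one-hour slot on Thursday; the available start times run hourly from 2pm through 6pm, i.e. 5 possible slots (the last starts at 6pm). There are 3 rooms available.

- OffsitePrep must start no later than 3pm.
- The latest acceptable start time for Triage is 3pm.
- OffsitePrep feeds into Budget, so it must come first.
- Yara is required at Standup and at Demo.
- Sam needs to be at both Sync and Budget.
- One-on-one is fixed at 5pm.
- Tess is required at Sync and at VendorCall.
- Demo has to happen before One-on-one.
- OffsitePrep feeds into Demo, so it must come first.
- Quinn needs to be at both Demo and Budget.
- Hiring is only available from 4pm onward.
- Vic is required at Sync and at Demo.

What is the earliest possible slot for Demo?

3pm

Precedence pushes Demo to at least 3pm; downstream work caps Demo at 4pm.
Demo at 3pm is achievable: Demo -> 3pm, Standup -> 4pm, VendorCall -> 3pm, Budget -> 4pm, Triage -> 2pm, One-on-one -> 5pm, OffsitePrep -> 2pm, Hiring -> 4pm, Sync -> 2pm.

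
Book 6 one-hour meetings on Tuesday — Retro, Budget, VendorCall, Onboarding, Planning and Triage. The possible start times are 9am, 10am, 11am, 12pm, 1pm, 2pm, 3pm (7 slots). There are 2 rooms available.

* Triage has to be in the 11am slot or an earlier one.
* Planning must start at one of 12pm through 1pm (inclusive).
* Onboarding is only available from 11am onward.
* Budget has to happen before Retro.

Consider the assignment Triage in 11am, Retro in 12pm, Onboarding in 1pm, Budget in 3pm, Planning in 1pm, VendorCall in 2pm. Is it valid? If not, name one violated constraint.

There are 2 rooms available — holds.
Budget has to happen before Retro — violated.
Triage has to be in the 11am slot or an earlier one — holds.
Planning must start at one of 12pm through 1pm (inclusive) — holds.
Onboarding is only available from 11am onward — holds.

Invalid. Budget has to happen before Retro.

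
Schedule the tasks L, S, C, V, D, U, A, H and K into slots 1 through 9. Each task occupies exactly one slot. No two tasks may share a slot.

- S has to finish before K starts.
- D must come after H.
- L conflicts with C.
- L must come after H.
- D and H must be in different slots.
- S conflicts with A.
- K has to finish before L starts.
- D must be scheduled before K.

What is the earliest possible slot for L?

5

Precedence pushes L to at least 4.
L at 5 is achievable: S in 3; U in 8; H in 1; A in 9; L in 5; C in 6; D in 2; V in 7; K in 4.
Nothing earlier works — the conflict and capacity constraints rule out every slot before 5.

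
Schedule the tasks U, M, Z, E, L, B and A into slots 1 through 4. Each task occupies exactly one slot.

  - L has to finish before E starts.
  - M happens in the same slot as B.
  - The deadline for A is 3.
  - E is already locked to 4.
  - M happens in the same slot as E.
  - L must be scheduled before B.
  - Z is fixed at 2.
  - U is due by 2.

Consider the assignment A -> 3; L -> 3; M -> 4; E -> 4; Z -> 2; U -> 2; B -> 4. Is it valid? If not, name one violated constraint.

L must be scheduled before B — holds.
E is already locked to 4 — holds.
Z is fixed at 2 — holds.
M happens in the same slot as B — holds.
U is due by 2 — holds.
L has to finish before E starts — holds.
M happens in the same slot as E — holds.
The deadline for A is 3 — holds.

Yes, all constraints hold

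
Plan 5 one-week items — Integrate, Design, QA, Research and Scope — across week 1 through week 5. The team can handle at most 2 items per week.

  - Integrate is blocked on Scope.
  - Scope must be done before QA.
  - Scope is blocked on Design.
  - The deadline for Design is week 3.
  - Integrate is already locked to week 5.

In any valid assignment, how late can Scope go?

Precedence pushes Scope to at least week 2; downstream work caps Scope at week 4.
Scope at week 4 is achievable: Research in week 1; Integrate in week 5; Scope in week 4; QA in week 5; Design in week 1.

week 4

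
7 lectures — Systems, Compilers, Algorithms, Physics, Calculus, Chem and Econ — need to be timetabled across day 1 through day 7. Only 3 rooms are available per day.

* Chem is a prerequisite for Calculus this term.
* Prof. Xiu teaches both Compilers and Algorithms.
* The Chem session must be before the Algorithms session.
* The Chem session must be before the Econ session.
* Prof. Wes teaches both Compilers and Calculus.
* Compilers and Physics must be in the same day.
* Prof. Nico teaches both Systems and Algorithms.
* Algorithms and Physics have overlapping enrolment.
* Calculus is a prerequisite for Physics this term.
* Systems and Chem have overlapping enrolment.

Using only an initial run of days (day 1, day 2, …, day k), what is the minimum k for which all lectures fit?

The precedence chain requires at least 3 distinct days.
With at most 3 per day and 7 lectures, at least 3 days are needed.
3 works (last occupied day: day 3): for example Systems -> day 3; Calculus -> day 2; Physics -> day 3; Econ -> day 2; Algorithms -> day 2; Chem -> day 1; Compilers -> day 3.

3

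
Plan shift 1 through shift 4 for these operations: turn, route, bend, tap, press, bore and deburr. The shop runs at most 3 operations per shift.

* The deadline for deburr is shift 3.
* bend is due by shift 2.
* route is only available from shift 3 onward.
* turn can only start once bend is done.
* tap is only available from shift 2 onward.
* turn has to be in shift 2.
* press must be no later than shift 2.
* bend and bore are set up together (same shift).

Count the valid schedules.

28

Splitting on route: it can be shift 3 (14), shift 4 (14). Listing each branch's schedules as (turn, bend, tap, press, bore, deburr) by shift number:
route=shift 3: (2,1,2,1,1,2) (2,1,2,1,1,3) (2,1,2,2,1,1) (2,1,2,2,1,3) (2,1,3,1,1,2) (2,1,3,1,1,3) (2,1,3,2,1,1) (2,1,3,2,1,2) (2,1,3,2,1,3) (2,1,4,1,1,2) (2,1,4,1,1,3) (2,1,4,2,1,1) (2,1,4,2,1,2) (2,1,4,2,1,3) — 14.
route=shift 4: (2,1,2,1,1,2) (2,1,2,1,1,3) (2,1,2,2,1,1) (2,1,2,2,1,3) (2,1,3,1,1,2) (2,1,3,1,1,3) (2,1,3,2,1,1) (2,1,3,2,1,2) (2,1,3,2,1,3) (2,1,4,1,1,2) (2,1,4,1,1,3) (2,1,4,2,1,1) (2,1,4,2,1,2) (2,1,4,2,1,3) — 14.
Summing: 14 + 14 = 28.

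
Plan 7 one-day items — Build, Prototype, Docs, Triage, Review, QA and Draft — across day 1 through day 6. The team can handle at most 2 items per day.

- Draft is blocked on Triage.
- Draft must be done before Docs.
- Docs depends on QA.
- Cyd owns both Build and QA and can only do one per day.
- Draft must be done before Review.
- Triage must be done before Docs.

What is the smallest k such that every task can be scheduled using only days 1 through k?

4

The precedence chain requires at least 3 distinct days.
With at most 2 per day and 7 tasks, at least 4 days are needed.
4 works (last occupied day: day 4): for example Build=day 2, Review=day 3, QA=day 1, Docs=day 3, Draft=day 2, Triage=day 1, Prototype=day 4.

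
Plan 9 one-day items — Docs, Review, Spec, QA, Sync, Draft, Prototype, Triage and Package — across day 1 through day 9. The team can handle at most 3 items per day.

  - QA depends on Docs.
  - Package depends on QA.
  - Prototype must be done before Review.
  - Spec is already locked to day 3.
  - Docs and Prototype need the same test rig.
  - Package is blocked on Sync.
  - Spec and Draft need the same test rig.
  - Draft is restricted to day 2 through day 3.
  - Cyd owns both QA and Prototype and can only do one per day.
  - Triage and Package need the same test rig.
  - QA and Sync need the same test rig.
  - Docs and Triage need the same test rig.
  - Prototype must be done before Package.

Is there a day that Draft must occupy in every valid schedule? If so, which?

day 2

Draft's window is day 2–day 3.
Spec is fixed at day 3, and Draft can't share a day with Spec.
So Draft must be day 2.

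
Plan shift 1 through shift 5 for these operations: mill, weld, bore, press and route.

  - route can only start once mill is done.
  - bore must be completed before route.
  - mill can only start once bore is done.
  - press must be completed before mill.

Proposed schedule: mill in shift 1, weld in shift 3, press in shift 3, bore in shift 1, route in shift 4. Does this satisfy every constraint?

No — it violates: press must be completed before mill

press must be completed before mill — violated.
route can only start once mill is done — holds.
bore must be completed before route — holds.
mill can only start once bore is done — violated.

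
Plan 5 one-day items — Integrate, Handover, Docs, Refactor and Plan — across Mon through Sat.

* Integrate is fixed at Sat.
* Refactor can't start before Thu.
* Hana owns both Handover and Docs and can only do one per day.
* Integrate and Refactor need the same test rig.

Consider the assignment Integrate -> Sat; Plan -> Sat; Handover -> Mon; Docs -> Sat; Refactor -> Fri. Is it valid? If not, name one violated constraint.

Hana owns both Handover and Docs and can only do one per day — holds.
Refactor can't start before Thu — holds.
Integrate and Refactor need the same test rig — holds.
Integrate is fixed at Sat — holds.

Yes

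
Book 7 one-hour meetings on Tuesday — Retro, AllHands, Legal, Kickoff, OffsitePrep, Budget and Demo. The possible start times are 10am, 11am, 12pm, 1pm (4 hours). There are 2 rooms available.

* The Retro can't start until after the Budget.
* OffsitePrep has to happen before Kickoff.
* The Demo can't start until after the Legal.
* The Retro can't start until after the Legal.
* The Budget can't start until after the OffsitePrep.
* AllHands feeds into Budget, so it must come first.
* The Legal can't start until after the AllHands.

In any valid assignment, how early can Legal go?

Precedence pushes Legal to at least 11am; downstream work caps Legal at 12pm.
Legal at 11am is achievable: Budget=11am; Legal=11am; AllHands=10am; OffsitePrep=10am; Demo=1pm; Retro=12pm; Kickoff=12pm.

11am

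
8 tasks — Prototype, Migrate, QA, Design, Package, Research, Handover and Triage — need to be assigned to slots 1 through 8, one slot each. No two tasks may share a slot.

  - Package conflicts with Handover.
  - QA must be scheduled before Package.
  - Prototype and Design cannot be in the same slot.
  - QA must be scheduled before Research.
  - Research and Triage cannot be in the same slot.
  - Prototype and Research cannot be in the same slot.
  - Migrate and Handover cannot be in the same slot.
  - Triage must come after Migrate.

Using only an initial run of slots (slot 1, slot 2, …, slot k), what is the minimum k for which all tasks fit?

8

The precedence chain requires at least 2 distinct slots.
With at most 1 per slot and 8 tasks, at least 8 slots are needed.
8 works (last occupied slot: 8): for example Research=4; QA=1; Prototype=6; Triage=5; Handover=8; Design=7; Package=3; Migrate=2.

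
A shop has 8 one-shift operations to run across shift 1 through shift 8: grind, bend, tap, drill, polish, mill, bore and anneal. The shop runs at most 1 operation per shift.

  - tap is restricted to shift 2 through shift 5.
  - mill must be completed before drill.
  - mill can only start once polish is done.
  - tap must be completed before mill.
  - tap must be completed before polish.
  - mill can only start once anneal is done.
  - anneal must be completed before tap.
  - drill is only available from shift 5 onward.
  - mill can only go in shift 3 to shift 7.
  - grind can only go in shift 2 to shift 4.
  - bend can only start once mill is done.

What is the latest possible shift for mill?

Mill is available from shift 3; precedence pushes mill to at least shift 4; mill's own window allows nothing later than shift 7.
mill at shift 6 is achievable: drill=shift 7, anneal=shift 1, polish=shift 4, mill=shift 6, bore=shift 5, bend=shift 8, tap=shift 3, grind=shift 2.
Nothing later works — the capacity limit rule out every shift after shift 6.

shift 6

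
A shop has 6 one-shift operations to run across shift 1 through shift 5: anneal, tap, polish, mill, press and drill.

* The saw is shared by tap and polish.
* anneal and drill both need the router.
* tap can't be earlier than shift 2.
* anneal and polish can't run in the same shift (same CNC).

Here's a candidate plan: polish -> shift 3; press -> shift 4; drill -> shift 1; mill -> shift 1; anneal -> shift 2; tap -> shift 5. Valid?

The saw is shared by tap and polish — holds.
anneal and polish can't run in the same shift (same CNC) — holds.
tap can't be earlier than shift 2 — holds.
anneal and drill both need the router — holds.

Yes, all constraints hold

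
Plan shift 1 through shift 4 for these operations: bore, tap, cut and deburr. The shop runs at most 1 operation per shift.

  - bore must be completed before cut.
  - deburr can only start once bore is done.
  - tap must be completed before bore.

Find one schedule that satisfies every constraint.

deburr -> shift 4; tap -> shift 1; bore -> shift 2; cut -> shift 3

Checking: bore(shift 2) before deburr(shift 4); bore(shift 2) before cut(shift 3); tap(shift 1) before bore(shift 2); max 1 per shift (cap 1).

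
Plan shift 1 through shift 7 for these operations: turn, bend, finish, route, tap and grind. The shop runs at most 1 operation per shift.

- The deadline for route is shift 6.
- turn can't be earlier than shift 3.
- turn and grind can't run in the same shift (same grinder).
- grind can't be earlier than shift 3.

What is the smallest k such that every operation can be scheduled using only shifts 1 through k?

6 shifts

With at most 1 per shift and 6 operations, at least 6 shifts are needed.
turn can't be placed before shift 3, so the schedule must run through at least shift 3.
6 works (last occupied shift: shift 6): for example route -> shift 5, finish -> shift 2, grind -> shift 4, bend -> shift 1, turn -> shift 3, tap -> shift 6.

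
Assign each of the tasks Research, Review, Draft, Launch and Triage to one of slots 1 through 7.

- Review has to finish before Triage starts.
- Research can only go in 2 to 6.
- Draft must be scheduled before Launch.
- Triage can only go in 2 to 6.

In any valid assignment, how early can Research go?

2

Research is available from 2; Research's own window allows nothing later than 6.
Research at 2 is achievable: Triage=2; Review=1; Launch=2; Research=2; Draft=1.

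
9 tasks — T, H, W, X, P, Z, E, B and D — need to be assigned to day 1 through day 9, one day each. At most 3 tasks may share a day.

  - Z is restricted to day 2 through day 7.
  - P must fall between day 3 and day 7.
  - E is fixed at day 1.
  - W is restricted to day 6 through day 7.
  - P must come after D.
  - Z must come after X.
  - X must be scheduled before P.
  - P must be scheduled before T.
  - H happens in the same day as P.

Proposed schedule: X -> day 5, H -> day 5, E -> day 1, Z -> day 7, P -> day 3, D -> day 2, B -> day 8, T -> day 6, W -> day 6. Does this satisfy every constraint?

No — it violates: X must be scheduled before P

E is fixed at day 1 — holds.
X must be scheduled before P — violated.
At most 3 tasks may share a day — holds.
Z must come after X — holds.
Z is restricted to day 2 through day 7 — holds.
P must come after D — holds.
H happens in the same day as P — violated.
P must be scheduled before T — holds.
W is restricted to day 6 through day 7 — holds.
P must fall between day 3 and day 7 — holds.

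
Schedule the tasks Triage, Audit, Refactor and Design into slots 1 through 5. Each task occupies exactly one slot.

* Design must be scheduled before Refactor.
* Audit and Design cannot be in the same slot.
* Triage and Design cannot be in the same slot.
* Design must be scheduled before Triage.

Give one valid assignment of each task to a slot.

Design -> 1; Audit -> 2; Triage -> 2; Refactor -> 2

Checking: Design(1) before Triage(2); Design(1) before Refactor(2); Triage(2) != Design(1); Audit(2) != Design(1).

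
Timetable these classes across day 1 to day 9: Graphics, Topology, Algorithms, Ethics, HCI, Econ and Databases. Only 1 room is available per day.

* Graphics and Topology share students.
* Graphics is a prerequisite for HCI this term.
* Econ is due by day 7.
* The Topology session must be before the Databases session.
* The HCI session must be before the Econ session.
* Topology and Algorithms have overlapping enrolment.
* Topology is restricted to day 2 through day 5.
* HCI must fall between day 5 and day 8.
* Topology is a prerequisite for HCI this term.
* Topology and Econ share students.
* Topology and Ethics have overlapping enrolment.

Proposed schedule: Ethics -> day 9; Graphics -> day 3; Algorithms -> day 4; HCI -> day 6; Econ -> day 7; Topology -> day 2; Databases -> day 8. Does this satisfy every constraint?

Topology is restricted to day 2 through day 5 — holds.
Topology is a prerequisite for HCI this term — holds.
Only 1 room is available per day — holds.
HCI must fall between day 5 and day 8 — holds.
Graphics and Topology share students — holds.
Topology and Ethics have overlapping enrolment — holds.
Econ is due by day 7 — holds.
Topology and Econ share students — holds.
The Topology session must be before the Databases session — holds.
The HCI session must be before the Econ session — holds.
Graphics is a prerequisite for HCI this term — holds.
Topology and Algorithms have overlapping enrolment — holds.

Yes, all constraints hold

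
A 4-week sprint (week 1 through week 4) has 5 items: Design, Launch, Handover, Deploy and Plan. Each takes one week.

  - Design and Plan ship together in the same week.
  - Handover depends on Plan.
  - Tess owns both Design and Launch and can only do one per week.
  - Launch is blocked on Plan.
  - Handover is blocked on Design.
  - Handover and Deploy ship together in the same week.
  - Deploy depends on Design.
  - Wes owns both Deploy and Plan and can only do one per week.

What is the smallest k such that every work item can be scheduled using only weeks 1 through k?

2 weeks

The precedence chain requires at least 2 distinct weeks.
2 works (last occupied week: week 2): for example Design -> week 1, Deploy -> week 2, Handover -> week 2, Launch -> week 2, Plan -> week 1.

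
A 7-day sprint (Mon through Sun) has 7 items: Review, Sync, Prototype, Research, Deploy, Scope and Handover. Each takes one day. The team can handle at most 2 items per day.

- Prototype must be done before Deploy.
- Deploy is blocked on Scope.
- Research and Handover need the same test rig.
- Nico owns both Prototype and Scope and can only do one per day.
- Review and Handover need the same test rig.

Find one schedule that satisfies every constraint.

Scope -> Tue, Review -> Mon, Deploy -> Wed, Research -> Wed, Sync -> Tue, Prototype -> Mon, Handover -> Thu

Checking: Scope(Tue) before Deploy(Wed); Prototype(Mon) before Deploy(Wed); Prototype(Mon) != Scope(Tue); Review(Mon) != Handover(Thu); Research(Wed) != Handover(Thu); max 2 per day (cap 2).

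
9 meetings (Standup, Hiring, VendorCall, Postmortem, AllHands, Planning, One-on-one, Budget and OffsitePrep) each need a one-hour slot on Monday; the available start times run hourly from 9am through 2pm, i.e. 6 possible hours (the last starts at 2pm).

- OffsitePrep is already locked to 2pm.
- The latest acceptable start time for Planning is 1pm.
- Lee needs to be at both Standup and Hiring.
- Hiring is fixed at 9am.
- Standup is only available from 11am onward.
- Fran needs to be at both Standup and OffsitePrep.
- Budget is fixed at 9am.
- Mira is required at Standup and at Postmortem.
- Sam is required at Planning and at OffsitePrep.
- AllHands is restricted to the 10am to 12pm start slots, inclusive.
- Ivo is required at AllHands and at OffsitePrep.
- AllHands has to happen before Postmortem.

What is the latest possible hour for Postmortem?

2pm

Precedence pushes Postmortem to at least 11am.
Postmortem at 2pm is achievable: Planning=9am, Budget=9am, One-on-one=9am, Postmortem=2pm, Hiring=9am, OffsitePrep=2pm, AllHands=10am, Standup=11am, VendorCall=9am.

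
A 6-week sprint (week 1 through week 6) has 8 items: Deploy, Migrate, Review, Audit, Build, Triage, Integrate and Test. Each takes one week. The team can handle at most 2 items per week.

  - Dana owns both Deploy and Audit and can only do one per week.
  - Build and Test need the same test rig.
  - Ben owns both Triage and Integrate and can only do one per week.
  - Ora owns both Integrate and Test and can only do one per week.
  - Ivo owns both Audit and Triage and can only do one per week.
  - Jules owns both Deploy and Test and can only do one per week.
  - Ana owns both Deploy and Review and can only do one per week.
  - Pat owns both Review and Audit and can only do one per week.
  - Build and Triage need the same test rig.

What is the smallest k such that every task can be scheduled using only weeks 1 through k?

With at most 2 per week and 8 tasks, at least 4 weeks are needed.
4 works (last occupied week: week 4): for example Migrate=week 1; Deploy=week 1; Build=week 2; Triage=week 4; Test=week 4; Audit=week 3; Integrate=week 3; Review=week 2.

4 weeks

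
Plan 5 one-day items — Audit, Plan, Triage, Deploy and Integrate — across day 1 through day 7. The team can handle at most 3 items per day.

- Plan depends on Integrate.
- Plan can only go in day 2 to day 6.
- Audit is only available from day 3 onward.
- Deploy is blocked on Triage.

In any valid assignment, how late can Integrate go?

Downstream work caps Integrate at day 5.
Integrate at day 5 is achievable: Integrate=day 5; Triage=day 1; Audit=day 3; Plan=day 6; Deploy=day 2.

day 5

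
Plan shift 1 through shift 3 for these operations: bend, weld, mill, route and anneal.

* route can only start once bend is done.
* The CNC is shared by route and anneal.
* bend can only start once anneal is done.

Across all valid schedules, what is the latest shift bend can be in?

shift 2

Precedence pushes bend to at least shift 2; downstream work caps bend at shift 2.
bend at shift 2 is achievable: anneal in shift 1; bend in shift 2; mill in shift 1; weld in shift 1; route in shift 3.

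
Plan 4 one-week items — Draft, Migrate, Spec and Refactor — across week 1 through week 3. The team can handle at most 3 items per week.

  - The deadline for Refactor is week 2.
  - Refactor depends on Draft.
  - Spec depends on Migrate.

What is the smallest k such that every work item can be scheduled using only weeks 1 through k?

The precedence chain requires at least 2 distinct weeks.
With at most 3 per week and 4 work items, at least 2 weeks are needed.
2 works (last occupied week: week 2): for example Refactor -> week 2; Draft -> week 1; Migrate -> week 1; Spec -> week 2.

2 weeks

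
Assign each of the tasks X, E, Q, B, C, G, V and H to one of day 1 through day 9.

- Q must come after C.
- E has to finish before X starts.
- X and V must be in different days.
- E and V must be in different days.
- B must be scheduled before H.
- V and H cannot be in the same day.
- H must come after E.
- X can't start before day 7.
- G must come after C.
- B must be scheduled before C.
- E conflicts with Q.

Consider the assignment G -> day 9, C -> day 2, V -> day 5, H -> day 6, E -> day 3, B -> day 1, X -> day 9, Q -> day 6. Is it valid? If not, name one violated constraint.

Valid

H must come after E — holds.
Q must come after C — holds.
E and V must be in different days — holds.
B must be scheduled before H — holds.
X and V must be in different days — holds.
V and H cannot be in the same day — holds.
B must be scheduled before C — holds.
G must come after C — holds.
E has to finish before X starts — holds.
X can't start before day 7 — holds.
E conflicts with Q — holds.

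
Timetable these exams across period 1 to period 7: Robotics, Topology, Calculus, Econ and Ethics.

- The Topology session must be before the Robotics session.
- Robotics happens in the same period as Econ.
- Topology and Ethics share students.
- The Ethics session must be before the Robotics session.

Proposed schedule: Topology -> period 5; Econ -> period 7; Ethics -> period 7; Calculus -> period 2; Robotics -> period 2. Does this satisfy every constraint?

No. The Ethics session must be before the Robotics session is not satisfied.

Topology and Ethics share students — holds.
The Ethics session must be before the Robotics session — violated.
Robotics happens in the same period as Econ — violated.
The Topology session must be before the Robotics session — violated.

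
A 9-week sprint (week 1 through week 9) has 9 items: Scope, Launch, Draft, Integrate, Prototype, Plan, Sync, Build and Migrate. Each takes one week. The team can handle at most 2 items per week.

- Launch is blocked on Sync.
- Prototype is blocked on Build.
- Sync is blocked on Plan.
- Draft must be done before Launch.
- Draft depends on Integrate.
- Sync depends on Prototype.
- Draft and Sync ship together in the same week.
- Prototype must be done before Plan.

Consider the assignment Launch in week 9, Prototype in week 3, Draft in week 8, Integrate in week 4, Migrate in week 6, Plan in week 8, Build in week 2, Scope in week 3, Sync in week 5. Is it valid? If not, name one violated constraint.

Invalid. Sync is blocked on Plan.

Prototype is blocked on Build — holds.
Prototype must be done before Plan — holds.
Draft depends on Integrate — holds.
Sync depends on Prototype — holds.
Sync is blocked on Plan — violated.
Launch is blocked on Sync — holds.
Draft must be done before Launch — holds.
The team can handle at most 2 items per week — holds.
Draft and Sync ship together in the same week — violated.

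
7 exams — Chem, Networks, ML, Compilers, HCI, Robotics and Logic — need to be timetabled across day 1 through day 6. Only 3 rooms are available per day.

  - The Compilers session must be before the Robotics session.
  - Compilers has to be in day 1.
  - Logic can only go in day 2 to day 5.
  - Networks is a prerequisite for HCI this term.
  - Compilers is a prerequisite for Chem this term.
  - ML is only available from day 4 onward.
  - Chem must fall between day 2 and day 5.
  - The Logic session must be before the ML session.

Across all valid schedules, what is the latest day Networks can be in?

Downstream work caps Networks at day 5.
Networks at day 5 is achievable: Logic in day 2, HCI in day 6, Robotics in day 2, ML in day 4, Chem in day 2, Compilers in day 1, Networks in day 5.

day 5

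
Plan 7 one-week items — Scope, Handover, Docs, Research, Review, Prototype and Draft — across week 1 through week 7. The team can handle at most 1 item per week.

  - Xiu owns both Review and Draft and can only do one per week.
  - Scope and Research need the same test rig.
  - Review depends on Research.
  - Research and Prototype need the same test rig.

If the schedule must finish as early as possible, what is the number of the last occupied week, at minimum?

7

The precedence chain requires at least 2 distinct weeks.
With at most 1 per week and 7 tasks, at least 7 weeks are needed.
7 works (last occupied week: week 7): for example Prototype -> week 6; Review -> week 2; Draft -> week 7; Scope -> week 3; Docs -> week 5; Research -> week 1; Handover -> week 4.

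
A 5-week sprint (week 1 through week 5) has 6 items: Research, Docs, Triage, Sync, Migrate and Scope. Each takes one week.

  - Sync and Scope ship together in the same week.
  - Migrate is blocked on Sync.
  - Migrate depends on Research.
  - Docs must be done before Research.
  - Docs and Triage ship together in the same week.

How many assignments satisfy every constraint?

Splitting on Research: it can be week 2 (9), week 3 (14), week 4 (12). Listing each branch's schedules as (Docs, Triage, Sync, Migrate, Scope) by week number:
Research=week 2: (1,1,1,3,1) (1,1,1,4,1) (1,1,1,5,1) (1,1,2,3,2) (1,1,2,4,2) (1,1,2,5,2) (1,1,3,4,3) (1,1,3,5,3) (1,1,4,5,4) — 9.
Research=week 3: (1,1,1,4,1) (1,1,1,5,1) (1,1,2,4,2) (1,1,2,5,2) (1,1,3,4,3) (1,1,3,5,3) (1,1,4,5,4) (2,2,1,4,1) (2,2,1,5,1) (2,2,2,4,2) (2,2,2,5,2) (2,2,3,4,3) (2,2,3,5,3) (2,2,4,5,4) — 14.
Research=week 4: (1,1,1,5,1) (1,1,2,5,2) (1,1,3,5,3) (1,1,4,5,4) (2,2,1,5,1) (2,2,2,5,2) (2,2,3,5,3) (2,2,4,5,4) (3,3,1,5,1) (3,3,2,5,2) (3,3,3,5,3) (3,3,4,5,4) — 12.
Summing: 9 + 14 + 12 = 35.

35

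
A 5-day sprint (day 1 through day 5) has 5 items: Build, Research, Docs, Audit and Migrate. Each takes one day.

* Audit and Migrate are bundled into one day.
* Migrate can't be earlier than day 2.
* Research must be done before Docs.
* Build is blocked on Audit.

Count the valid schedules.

Splitting on Build: it can be day 3 (10), day 4 (20), day 5 (30). Listing each branch's schedules as (Research, Docs, Audit, Migrate) by day number:
Build=day 3: (1,2,2,2) (1,3,2,2) (1,4,2,2) (1,5,2,2) (2,3,2,2) (2,4,2,2) (2,5,2,2) (3,4,2,2) (3,5,2,2) (4,5,2,2) — 10.
Build=day 4: (1,2,2,2) (1,2,3,3) (1,3,2,2) (1,3,3,3) (1,4,2,2) (1,4,3,3) (1,5,2,2) (1,5,3,3) (2,3,2,2) (2,3,3,3) (2,4,2,2) (2,4,3,3) (2,5,2,2) (2,5,3,3) (3,4,2,2) (3,4,3,3) (3,5,2,2) (3,5,3,3) (4,5,2,2) (4,5,3,3) — 20.
Build=day 5: (1,2,2,2) (1,2,3,3) (1,2,4,4) (1,3,2,2) (1,3,3,3) (1,3,4,4) (1,4,2,2) (1,4,3,3) (1,4,4,4) (1,5,2,2) (1,5,3,3) (1,5,4,4) (2,3,2,2) (2,3,3,3) (2,3,4,4) (2,4,2,2) (2,4,3,3) (2,4,4,4) (2,5,2,2) (2,5,3,3) (2,5,4,4) (3,4,2,2) (3,4,3,3) (3,4,4,4) (3,5,2,2) (3,5,3,3) (3,5,4,4) (4,5,2,2) (4,5,3,3) (4,5,4,4) — 30.
Summing: 10 + 20 + 30 = 60.

60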